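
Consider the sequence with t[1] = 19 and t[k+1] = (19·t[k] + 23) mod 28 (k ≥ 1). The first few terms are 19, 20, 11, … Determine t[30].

16

Listing terms: t[1] = 19,  t[2] = 20,  t[3] = 11,  t[4] = 8,  t[5] = 7,  t[6] = 16,  t[7] = 19.
The sequence repeats with period 6.
(30 - 1) mod 6 = 5, so t[30] = t[6] = 16.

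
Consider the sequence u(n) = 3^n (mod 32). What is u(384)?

u(1) = 3,  u(2) = 9,  u(3) = 27,  u(4) = 17,  u(5) = 19,  u(6) = 25,  u(7) = 11,  u(8) = 1,  u(9) = 3.
Since u(9) = u(1) = 3, the sequence is periodic with period 8.
(384 - 1) mod 8 = 7, so u(384) = u(8) = 1.

1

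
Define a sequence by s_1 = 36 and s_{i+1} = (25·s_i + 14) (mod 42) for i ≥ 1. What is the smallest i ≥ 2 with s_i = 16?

Computing terms: s_1 = 36, s_2 = 32, s_3 = 16, s_4 = 36.
Since s_4 = s_1 = 36, the sequence is periodic with period 3.
The value 16 first appears (with i ≥ 2) at s_3.

3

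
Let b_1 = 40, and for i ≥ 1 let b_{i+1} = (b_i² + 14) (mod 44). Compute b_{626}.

30

We have b_1 = 40; b_2 = 30; b_3 = 34; b_4 = 26; b_5 = 30.
Since b_5 = b_2 = 30, the sequence is eventually periodic: after a pre-period of length 1 it cycles with period 3.
For i ≥ 2, b_i depends only on (i - 2) mod 3. (626 - 2) mod 3 = 0, so b_{626} = b_2 = 30.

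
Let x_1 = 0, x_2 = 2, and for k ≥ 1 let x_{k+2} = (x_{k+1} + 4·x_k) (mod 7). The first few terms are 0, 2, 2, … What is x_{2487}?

x_1 = 0; x_2 = 2; x_3 = 2; x_4 = 3; x_5 = 4; x_6 = 2; x_7 = 4; x_8 = 5; x_9 = 0; x_{10} = 6; x_{11} = 6; x_{12} = 2; x_{13} = 5; x_{14} = 6; x_{15} = 5; x_{16} = 1; x_{17} = 0; x_{18} = 4; x_{19} = 4; x_{20} = 6; x_{21} = 1; x_{22} = 4; x_{23} = 1; x_{24} = 3; x_{25} = 0; x_{26} = 5; x_{27} = 5; x_{28} = 4; x_{29} = 3; x_{30} = 5; x_{31} = 3; x_{32} = 2; x_{33} = 0; x_{34} = 1; x_{35} = 1; x_{36} = 5; x_{37} = 2; x_{38} = 1; x_{39} = 2; x_{40} = 6; x_{41} = 0; x_{42} = 3; x_{43} = 3; x_{44} = 1; x_{45} = 6; x_{46} = 3; x_{47} = 6; x_{48} = 4; x_{49} = 0; x_{50} = 2.
The sequence repeats with period 48.
So x_{2487} = x_{1 + ((2487-1) mod 48)} = x_{39} = 2.

2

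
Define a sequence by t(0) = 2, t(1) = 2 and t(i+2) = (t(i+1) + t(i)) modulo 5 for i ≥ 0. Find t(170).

We have t(0) = 2,  t(1) = 2,  t(2) = 4,  t(3) = 1,  t(4) = 0,  t(5) = 1,  t(6) = 1,  t(7) = 2,  t(8) = 3,  t(9) = 0,  t(10) = 3,  t(11) = 3,  t(12) = 1,  t(13) = 4,  t(14) = 0,  t(15) = 4,  t(16) = 4,  t(17) = 3,  t(18) = 2,  t(19) = 0,  t(20) = 2,  t(21) = 2.
Since (t(20), t(21)) = (t(0), t(1)) = (2, 2) (two consecutive terms determine the rest), the sequence is periodic with period 20.
(170 - 0) mod 20 = 10, so t(170) = t(10) = 3.

3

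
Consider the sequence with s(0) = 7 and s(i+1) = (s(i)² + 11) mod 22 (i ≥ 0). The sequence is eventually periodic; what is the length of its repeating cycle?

s(0) = 7; s(1) = 16; s(2) = 3; s(3) = 20; s(4) = 15; s(5) = 16.
Since s(5) = s(1) = 16, the sequence is eventually periodic: after a pre-period of length 1 it cycles with period 4.

4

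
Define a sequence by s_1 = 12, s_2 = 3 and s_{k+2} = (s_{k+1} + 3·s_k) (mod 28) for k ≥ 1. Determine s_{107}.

Listing terms: s_1 = 12,  s_2 = 3,  s_3 = 11,  s_4 = 20,  s_5 = 25,  s_6 = 1,  s_7 = 20,  s_8 = 23,  s_9 = 27,  s_{10} = 12,  s_{11} = 9,  s_{12} = 17,  s_{13} = 16,  s_{14} = 11,  s_{15} = 3,  s_{16} = 8,  s_{17} = 17,  s_{18} = 13,  s_{19} = 8,  s_{20} = 19,  s_{21} = 15,  s_{22} = 16,  s_{23} = 5,  s_{24} = 25,  s_{25} = 12,  s_{26} = 3.
Since (s_{25}, s_{26}) = (s_1, s_2) = (12, 3) (two consecutive terms determine the rest), the sequence is periodic with period 24.
(107 - 1) mod 24 = 10, so s_{107} = s_{11} = 9.

9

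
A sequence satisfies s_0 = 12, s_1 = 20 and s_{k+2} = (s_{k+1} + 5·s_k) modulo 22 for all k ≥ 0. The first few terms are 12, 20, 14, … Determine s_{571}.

14

s_0 = 12, s_1 = 20, s_2 = 14, s_3 = 4, s_4 = 8, s_5 = 6, s_6 = 2, s_7 = 10, s_8 = 20, s_9 = 4, s_{10} = 16, s_{11} = 14, s_{12} = 6, s_{13} = 10, s_{14} = 18, s_{15} = 2, s_{16} = 4, s_{17} = 14, s_{18} = 12, s_{19} = 16, s_{20} = 10, s_{21} = 2, s_{22} = 8, s_{23} = 18, s_{24} = 14, s_{25} = 16, s_{26} = 20, s_{27} = 12, s_{28} = 2, s_{29} = 18, s_{30} = 6, s_{31} = 8, s_{32} = 16, s_{33} = 12, s_{34} = 4, s_{35} = 20, s_{36} = 18, s_{37} = 8, s_{38} = 10, s_{39} = 6, s_{40} = 12, s_{41} = 20.
The sequence repeats with period 40.
So s_{571} = s_{0 + ((571-0) mod 40)} = s_{11} = 14.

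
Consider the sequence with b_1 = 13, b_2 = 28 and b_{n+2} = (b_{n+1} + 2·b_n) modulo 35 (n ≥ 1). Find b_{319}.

Computing terms: b_1 = 13,  b_2 = 28,  b_3 = 19,  b_4 = 5,  b_5 = 8,  b_6 = 18,  b_7 = 34,  b_8 = 0,  b_9 = 33,  b_{10} = 33,  b_{11} = 29,  b_{12} = 25,  b_{13} = 13,  b_{14} = 28.
The sequence repeats with period 12.
So b_{319} = b_{1 + ((319-1) mod 12)} = b_7 = 34.

34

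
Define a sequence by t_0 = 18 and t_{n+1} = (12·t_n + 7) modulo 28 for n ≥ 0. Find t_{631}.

We have t_0 = 18,  t_1 = 27,  t_2 = 23,  t_3 = 3,  t_4 = 15,  t_5 = 19,  t_6 = 11,  t_7 = 27.
Since t_7 = t_1 = 27, the sequence is eventually periodic: after a pre-period of length 1 it cycles with period 6.
For n ≥ 1, t_n depends only on (n - 1) mod 6. (631 - 1) mod 6 = 0, so t_{631} = t_1 = 27.

27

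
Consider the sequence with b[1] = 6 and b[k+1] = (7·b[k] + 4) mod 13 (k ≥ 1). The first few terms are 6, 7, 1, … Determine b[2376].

Computing terms: b[1] = 6,  b[2] = 7,  b[3] = 1,  b[4] = 11,  b[5] = 3,  b[6] = 12,  b[7] = 10,  b[8] = 9,  b[9] = 2,  b[10] = 5,  b[11] = 0,  b[12] = 4,  b[13] = 6.
The sequence repeats with period 12.
(2376 - 1) mod 12 = 11, so b[2376] = b[12] = 4.

4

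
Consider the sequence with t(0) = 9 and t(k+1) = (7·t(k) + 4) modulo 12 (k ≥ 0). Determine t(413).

Listing terms: t(0) = 9, t(1) = 7, t(2) = 5, t(3) = 3, t(4) = 1, t(5) = 11, t(6) = 9.
Since t(6) = t(0) = 9, the sequence is periodic with period 6.
So t(413) = t(0 + ((413-0) mod 6)) = t(5) = 11.

11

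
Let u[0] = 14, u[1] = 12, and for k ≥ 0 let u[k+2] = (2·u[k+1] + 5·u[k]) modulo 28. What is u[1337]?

Listing terms: u[0] = 14, u[1] = 12, u[2] = 10, u[3] = 24, u[4] = 14, u[5] = 8, u[6] = 2, u[7] = 16, u[8] = 14, u[9] = 24, u[10] = 6, u[11] = 20, u[12] = 14, u[13] = 16, u[14] = 18, u[15] = 4, u[16] = 14, u[17] = 20, u[18] = 26, u[19] = 12, u[20] = 14, u[21] = 4, u[22] = 22, u[23] = 8, u[24] = 14, u[25] = 12.
Since (u[24], u[25]) = (u[0], u[1]) = (14, 12) (two consecutive terms determine the rest), the sequence is periodic with period 24.
(1337 - 0) mod 24 = 17, so u[1337] = u[17] = 20.

20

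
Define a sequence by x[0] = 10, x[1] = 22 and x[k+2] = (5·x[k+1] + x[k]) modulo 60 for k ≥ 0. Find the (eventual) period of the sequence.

24

x[0] = 10,  x[1] = 22,  x[2] = 0,  x[3] = 22,  x[4] = 50,  x[5] = 32,  x[6] = 30,  x[7] = 2,  x[8] = 40,  x[9] = 22,  x[10] = 30,  x[11] = 52,  x[12] = 50,  x[13] = 2,  x[14] = 0,  x[15] = 2,  x[16] = 10,  x[17] = 52,  x[18] = 30,  x[19] = 22,  x[20] = 20,  x[21] = 2,  x[22] = 30,  x[23] = 32,  x[24] = 10,  x[25] = 22.
Since (x[24], x[25]) = (x[0], x[1]) = (10, 22) (two consecutive terms determine the rest), the sequence is periodic with period 24.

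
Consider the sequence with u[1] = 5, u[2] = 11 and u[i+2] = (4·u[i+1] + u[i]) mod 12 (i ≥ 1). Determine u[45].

1

Listing terms: u[1] = 5; u[2] = 11; u[3] = 1; u[4] = 3; u[5] = 1; u[6] = 7; u[7] = 5; u[8] = 3; u[9] = 5; u[10] = 11.
Since (u[9], u[10]) = (u[1], u[2]) = (5, 11) (two consecutive terms determine the rest), the sequence is periodic with period 8.
(45 - 1) mod 8 = 4, so u[45] = u[5] = 1.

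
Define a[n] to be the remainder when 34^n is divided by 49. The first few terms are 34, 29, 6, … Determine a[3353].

a[1] = 34, a[2] = 29, a[3] = 6, a[4] = 8, a[5] = 27, a[6] = 36, a[7] = 48, a[8] = 15, a[9] = 20, a[10] = 43, a[11] = 41, a[12] = 22, a[13] = 13, a[14] = 1, a[15] = 34.
Since a[15] = a[1] = 34, the sequence is periodic with period 14.
(3353 - 1) mod 14 = 6, so a[3353] = a[7] = 48.

48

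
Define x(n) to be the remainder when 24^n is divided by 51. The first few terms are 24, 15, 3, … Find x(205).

6

Computing terms: x(1) = 24; x(2) = 15; x(3) = 3; x(4) = 21; x(5) = 45; x(6) = 9; x(7) = 12; x(8) = 33; x(9) = 27; x(10) = 36; x(11) = 48; x(12) = 30; x(13) = 6; x(14) = 42; x(15) = 39; x(16) = 18; x(17) = 24.
Since x(17) = x(1) = 24, the sequence is periodic with period 16.
(205 - 1) mod 16 = 12, so x(205) = x(13) = 6.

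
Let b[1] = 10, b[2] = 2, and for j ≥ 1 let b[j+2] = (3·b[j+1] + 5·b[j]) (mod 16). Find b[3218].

2

We have b[1] = 10, b[2] = 2, b[3] = 8, b[4] = 2, b[5] = 14, b[6] = 4, b[7] = 2, b[8] = 10, b[9] = 8, b[10] = 10, b[11] = 6, b[12] = 4, b[13] = 10, b[14] = 2.
Since (b[13], b[14]) = (b[1], b[2]) = (10, 2) (two consecutive terms determine the rest), the sequence is periodic with period 12.
So b[3218] = b[1 + ((3218-1) mod 12)] = b[2] = 2.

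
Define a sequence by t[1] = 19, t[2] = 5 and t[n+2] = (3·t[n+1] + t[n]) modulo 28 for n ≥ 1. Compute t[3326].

Computing terms: t[1] = 19, t[2] = 5, t[3] = 6, t[4] = 23, t[5] = 19, t[6] = 24, t[7] = 7, t[8] = 17, t[9] = 2, t[10] = 23, t[11] = 15, t[12] = 12, t[13] = 23, t[14] = 25, t[15] = 14, t[16] = 11, t[17] = 19, t[18] = 12, t[19] = 27, t[20] = 9, t[21] = 26, t[22] = 3, t[23] = 7, t[24] = 24, t[25] = 23, t[26] = 9, t[27] = 22, t[28] = 19, t[29] = 23, t[30] = 4, t[31] = 7, t[32] = 25, t[33] = 26, t[34] = 19, t[35] = 27, t[36] = 16, t[37] = 19, t[38] = 17, t[39] = 14, t[40] = 3, t[41] = 23, t[42] = 16, t[43] = 15, t[44] = 5, t[45] = 2, t[46] = 11, t[47] = 7, t[48] = 4, t[49] = 19, t[50] = 5.
Since (t[49], t[50]) = (t[1], t[2]) = (19, 5) (two consecutive terms determine the rest), the sequence is periodic with period 48.
So t[3326] = t[1 + ((3326-1) mod 48)] = t[14] = 25.

25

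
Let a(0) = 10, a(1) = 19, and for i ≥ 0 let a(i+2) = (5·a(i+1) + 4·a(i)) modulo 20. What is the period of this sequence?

a(0) = 10,  a(1) = 19,  a(2) = 15,  a(3) = 11,  a(4) = 15,  a(5) = 19,  a(6) = 15.
Since (a(5), a(6)) = (a(1), a(2)) = (19, 15) (two consecutive terms determine the rest), the sequence is eventually periodic: after a pre-period of length 1 it cycles with period 4.

4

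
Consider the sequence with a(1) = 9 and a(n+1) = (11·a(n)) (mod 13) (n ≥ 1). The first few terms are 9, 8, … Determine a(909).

Computing terms: a(1) = 9; a(2) = 8; a(3) = 10; a(4) = 6; a(5) = 1; a(6) = 11; a(7) = 4; a(8) = 5; a(9) = 3; a(10) = 7; a(11) = 12; a(12) = 2; a(13) = 9.
The sequence repeats with period 12.
So a(909) = a(1 + ((909-1) mod 12)) = a(9) = 3.

3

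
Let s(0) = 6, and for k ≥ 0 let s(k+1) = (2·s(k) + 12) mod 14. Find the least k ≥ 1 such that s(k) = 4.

s(0) = 6; s(1) = 10; s(2) = 4; s(3) = 6.
The sequence repeats with period 3.
The value 4 first appears (with k ≥ 1) at s(2).

2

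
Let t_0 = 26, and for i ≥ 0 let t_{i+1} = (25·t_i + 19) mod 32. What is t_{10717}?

1

Listing terms: t_0 = 26,  t_1 = 29,  t_2 = 8,  t_3 = 27,  t_4 = 22,  t_5 = 25,  t_6 = 4,  t_7 = 23,  t_8 = 18,  t_9 = 21,  t_{10} = 0,  t_{11} = 19,  t_{12} = 14,  t_{13} = 17,  t_{14} = 28,  t_{15} = 15,  t_{16} = 10,  t_{17} = 13,  t_{18} = 24,  t_{19} = 11,  t_{20} = 6,  t_{21} = 9,  t_{22} = 20,  t_{23} = 7,  t_{24} = 2,  t_{25} = 5,  t_{26} = 16,  t_{27} = 3,  t_{28} = 30,  t_{29} = 1,  t_{30} = 12,  t_{31} = 31,  t_{32} = 26.
Since t_{32} = t_0 = 26, the sequence is periodic with period 32.
(10717 - 0) mod 32 = 29, so t_{10717} = t_{29} = 1.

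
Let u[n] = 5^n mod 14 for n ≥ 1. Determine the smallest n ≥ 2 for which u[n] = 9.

We have u[1] = 5; u[2] = 11; u[3] = 13; u[4] = 9; u[5] = 3; u[6] = 1; u[7] = 5.
The sequence repeats with period 6.
The value 9 first appears (with n ≥ 2) at u[4].

4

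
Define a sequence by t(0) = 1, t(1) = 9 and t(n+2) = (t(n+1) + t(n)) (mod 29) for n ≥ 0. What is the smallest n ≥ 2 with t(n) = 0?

Listing terms: t(0) = 1, t(1) = 9, t(2) = 10, t(3) = 19, t(4) = 0, t(5) = 19, t(6) = 19, t(7) = 9, t(8) = 28, t(9) = 8, t(10) = 7, t(11) = 15, t(12) = 22, t(13) = 8, t(14) = 1, t(15) = 9.
The sequence repeats with period 14.
The value 0 first appears (with n ≥ 2) at t(4).

4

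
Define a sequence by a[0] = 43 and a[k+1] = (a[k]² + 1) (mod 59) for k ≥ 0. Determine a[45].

a[0] = 43; a[1] = 21; a[2] = 29; a[3] = 16; a[4] = 21.
Since a[4] = a[1] = 21, the sequence is eventually periodic: after a pre-period of length 1 it cycles with period 3.
For k ≥ 1, a[k] depends only on (k - 1) mod 3. (45 - 1) mod 3 = 2, so a[45] = a[3] = 16.

16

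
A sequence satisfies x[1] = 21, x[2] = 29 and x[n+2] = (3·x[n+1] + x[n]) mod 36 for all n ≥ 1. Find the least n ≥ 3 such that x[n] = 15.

5

x[1] = 21, x[2] = 29, x[3] = 0, x[4] = 29, x[5] = 15, x[6] = 2, x[7] = 21, x[8] = 29.
Since (x[7], x[8]) = (x[1], x[2]) = (21, 29) (two consecutive terms determine the rest), the sequence is periodic with period 6.
The value 15 first appears (with n ≥ 3) at x[5].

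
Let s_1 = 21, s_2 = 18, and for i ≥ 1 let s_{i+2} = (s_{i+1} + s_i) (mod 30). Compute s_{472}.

27

Computing terms: s_1 = 21; s_2 = 18; s_3 = 9; s_4 = 27; s_5 = 6; s_6 = 3; s_7 = 9; s_8 = 12; s_9 = 21; s_{10} = 3; s_{11} = 24; s_{12} = 27; s_{13} = 21; s_{14} = 18.
The sequence repeats with period 12.
So s_{472} = s_{1 + ((472-1) mod 12)} = s_4 = 27.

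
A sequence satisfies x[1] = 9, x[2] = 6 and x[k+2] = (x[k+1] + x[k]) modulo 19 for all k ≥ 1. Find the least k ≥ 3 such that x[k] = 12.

We have x[1] = 9, x[2] = 6, x[3] = 15, x[4] = 2, x[5] = 17, x[6] = 0, x[7] = 17, x[8] = 17, x[9] = 15, x[10] = 13, x[11] = 9, x[12] = 3, x[13] = 12, x[14] = 15, x[15] = 8, x[16] = 4, x[17] = 12, x[18] = 16, x[19] = 9, x[20] = 6.
Since (x[19], x[20]) = (x[1], x[2]) = (9, 6) (two consecutive terms determine the rest), the sequence is periodic with period 18.
The value 12 first appears (with k ≥ 3) at x[13].

13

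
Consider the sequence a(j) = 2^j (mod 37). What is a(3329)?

18

We have a(0) = 1, a(1) = 2, a(2) = 4, a(3) = 8, a(4) = 16, a(5) = 32, a(6) = 27, a(7) = 17, a(8) = 34, a(9) = 31, a(10) = 25, a(11) = 13, a(12) = 26, a(13) = 15, a(14) = 30, a(15) = 23, a(16) = 9, a(17) = 18, a(18) = 36, a(19) = 35, a(20) = 33, a(21) = 29, a(22) = 21, a(23) = 5, a(24) = 10, a(25) = 20, a(26) = 3, a(27) = 6, a(28) = 12, a(29) = 24, a(30) = 11, a(31) = 22, a(32) = 7, a(33) = 14, a(34) = 28, a(35) = 19, a(36) = 1.
Since a(36) = a(0) = 1, the sequence is periodic with period 36.
(3329 - 0) mod 36 = 17, so a(3329) = a(17) = 18.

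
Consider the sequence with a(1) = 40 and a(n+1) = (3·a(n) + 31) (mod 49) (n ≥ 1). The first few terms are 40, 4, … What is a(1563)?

1

Listing terms: a(1) = 40,  a(2) = 4,  a(3) = 43,  a(4) = 13,  a(5) = 21,  a(6) = 45,  a(7) = 19,  a(8) = 39,  a(9) = 1,  a(10) = 34,  a(11) = 35,  a(12) = 38,  a(13) = 47,  a(14) = 25,  a(15) = 8,  a(16) = 6,  a(17) = 0,  a(18) = 31,  a(19) = 26,  a(20) = 11,  a(21) = 15,  a(22) = 27,  a(23) = 14,  a(24) = 24,  a(25) = 5,  a(26) = 46,  a(27) = 22,  a(28) = 48,  a(29) = 28,  a(30) = 17,  a(31) = 33,  a(32) = 32,  a(33) = 29,  a(34) = 20,  a(35) = 42,  a(36) = 10,  a(37) = 12,  a(38) = 18,  a(39) = 36,  a(40) = 41,  a(41) = 7,  a(42) = 3,  a(43) = 40.
The sequence repeats with period 42.
(1563 - 1) mod 42 = 8, so a(1563) = a(9) = 1.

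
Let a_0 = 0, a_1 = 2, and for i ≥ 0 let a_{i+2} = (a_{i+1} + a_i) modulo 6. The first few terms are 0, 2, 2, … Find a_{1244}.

a_0 = 0,  a_1 = 2,  a_2 = 2,  a_3 = 4,  a_4 = 0,  a_5 = 4,  a_6 = 4,  a_7 = 2,  a_8 = 0,  a_9 = 2.
The sequence repeats with period 8.
(1244 - 0) mod 8 = 4, so a_{1244} = a_4 = 0.

0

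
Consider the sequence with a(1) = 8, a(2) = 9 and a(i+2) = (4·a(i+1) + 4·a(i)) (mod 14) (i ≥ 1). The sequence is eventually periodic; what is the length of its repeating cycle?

We have a(1) = 8,  a(2) = 9,  a(3) = 12,  a(4) = 0,  a(5) = 6,  a(6) = 10,  a(7) = 8,  a(8) = 2,  a(9) = 12,  a(10) = 0.
Since (a(9), a(10)) = (a(3), a(4)) = (12, 0) (two consecutive terms determine the rest), the sequence is eventually periodic: after a pre-period of length 2 it cycles with period 6.

6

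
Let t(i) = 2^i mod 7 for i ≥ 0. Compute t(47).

4

Computing terms: t(0) = 1, t(1) = 2, t(2) = 4, t(3) = 1.
Since t(3) = t(0) = 1, the sequence is periodic with period 3.
(47 - 0) mod 3 = 2, so t(47) = t(2) = 4.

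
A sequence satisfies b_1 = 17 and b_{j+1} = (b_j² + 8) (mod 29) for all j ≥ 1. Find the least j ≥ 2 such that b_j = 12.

Computing terms: b_1 = 17,  b_2 = 7,  b_3 = 28,  b_4 = 9,  b_5 = 2,  b_6 = 12,  b_7 = 7.
Since b_7 = b_2 = 7, the sequence is eventually periodic: after a pre-period of length 1 it cycles with period 5.
The value 12 first appears (with j ≥ 2) at b_6.

6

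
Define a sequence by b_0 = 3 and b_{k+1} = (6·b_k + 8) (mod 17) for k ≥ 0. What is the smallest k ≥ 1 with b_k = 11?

Listing terms: b_0 = 3, b_1 = 9, b_2 = 11, b_3 = 6, b_4 = 10, b_5 = 0, b_6 = 8, b_7 = 5, b_8 = 4, b_9 = 15, b_{10} = 13, b_{11} = 1, b_{12} = 14, b_{13} = 7, b_{14} = 16, b_{15} = 2, b_{16} = 3.
The sequence repeats with period 16.
The value 11 first appears (with k ≥ 1) at b_2.

2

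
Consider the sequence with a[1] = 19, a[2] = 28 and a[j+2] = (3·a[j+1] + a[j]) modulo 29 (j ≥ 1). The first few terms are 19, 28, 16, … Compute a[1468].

Computing terms: a[1] = 19, a[2] = 28, a[3] = 16, a[4] = 18, a[5] = 12, a[6] = 25, a[7] = 0, a[8] = 25, a[9] = 17, a[10] = 18, a[11] = 13, a[12] = 28, a[13] = 10, a[14] = 0, a[15] = 10, a[16] = 1, a[17] = 13, a[18] = 11, a[19] = 17, a[20] = 4, a[21] = 0, a[22] = 4, a[23] = 12, a[24] = 11, a[25] = 16, a[26] = 1, a[27] = 19, a[28] = 0, a[29] = 19, a[30] = 28.
The sequence repeats with period 28.
So a[1468] = a[1 + ((1468-1) mod 28)] = a[12] = 28.

28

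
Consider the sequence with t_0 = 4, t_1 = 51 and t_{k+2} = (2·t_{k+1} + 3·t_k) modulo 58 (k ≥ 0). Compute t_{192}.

52

Listing terms: t_0 = 4; t_1 = 51; t_2 = 56; t_3 = 33; t_4 = 2; t_5 = 45; t_6 = 38; t_7 = 37; t_8 = 14; t_9 = 23; t_{10} = 30; t_{11} = 13; t_{12} = 0; t_{13} = 39; t_{14} = 20; t_{15} = 41; t_{16} = 26; t_{17} = 1; t_{18} = 22; t_{19} = 47; t_{20} = 44; t_{21} = 55; t_{22} = 10; t_{23} = 11; t_{24} = 52; t_{25} = 21; t_{26} = 24; t_{27} = 53; t_{28} = 4; t_{29} = 51.
The sequence repeats with period 28.
So t_{192} = t_{0 + ((192-0) mod 28)} = t_{24} = 52.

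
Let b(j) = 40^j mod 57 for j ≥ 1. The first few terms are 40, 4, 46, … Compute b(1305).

37

Computing terms: b(1) = 40, b(2) = 4, b(3) = 46, b(4) = 16, b(5) = 13, b(6) = 7, b(7) = 52, b(8) = 28, b(9) = 37, b(10) = 55, b(11) = 34, b(12) = 49, b(13) = 22, b(14) = 25, b(15) = 31, b(16) = 43, b(17) = 10, b(18) = 1, b(19) = 40.
Since b(19) = b(1) = 40, the sequence is periodic with period 18.
(1305 - 1) mod 18 = 8, so b(1305) = b(9) = 37.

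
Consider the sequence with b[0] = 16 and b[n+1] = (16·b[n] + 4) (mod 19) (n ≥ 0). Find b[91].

13

Computing terms: b[0] = 16; b[1] = 13; b[2] = 3; b[3] = 14; b[4] = 0; b[5] = 4; b[6] = 11; b[7] = 9; b[8] = 15; b[9] = 16.
Since b[9] = b[0] = 16, the sequence is periodic with period 9.
So b[91] = b[0 + ((91-0) mod 9)] = b[1] = 13.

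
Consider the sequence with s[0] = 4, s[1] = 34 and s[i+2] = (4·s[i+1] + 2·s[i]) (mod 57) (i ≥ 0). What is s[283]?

52

s[0] = 4, s[1] = 34, s[2] = 30, s[3] = 17, s[4] = 14, s[5] = 33, s[6] = 46, s[7] = 22, s[8] = 9, s[9] = 23, s[10] = 53, s[11] = 30, s[12] = 55, s[13] = 52, s[14] = 33, s[15] = 8, s[16] = 41, s[17] = 9, s[18] = 4, s[19] = 34.
The sequence repeats with period 18.
So s[283] = s[0 + ((283-0) mod 18)] = s[13] = 52.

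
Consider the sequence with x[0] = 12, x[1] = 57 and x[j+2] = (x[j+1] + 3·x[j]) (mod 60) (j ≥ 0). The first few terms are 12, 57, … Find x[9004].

We have x[0] = 12,  x[1] = 57,  x[2] = 33,  x[3] = 24,  x[4] = 3,  x[5] = 15,  x[6] = 24,  x[7] = 9,  x[8] = 21,  x[9] = 48,  x[10] = 51,  x[11] = 15,  x[12] = 48,  x[13] = 33,  x[14] = 57,  x[15] = 36,  x[16] = 27,  x[17] = 15,  x[18] = 36,  x[19] = 21,  x[20] = 9,  x[21] = 12,  x[22] = 39,  x[23] = 15,  x[24] = 12,  x[25] = 57.
The sequence repeats with period 24.
So x[9004] = x[0 + ((9004-0) mod 24)] = x[4] = 3.

3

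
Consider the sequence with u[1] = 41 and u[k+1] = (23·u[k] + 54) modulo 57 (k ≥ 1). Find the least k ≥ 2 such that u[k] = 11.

We have u[1] = 41,  u[2] = 28,  u[3] = 14,  u[4] = 34,  u[5] = 38,  u[6] = 16,  u[7] = 23,  u[8] = 13,  u[9] = 11,  u[10] = 22,  u[11] = 47,  u[12] = 52,  u[13] = 53,  u[14] = 19,  u[15] = 35,  u[16] = 4,  u[17] = 32,  u[18] = 49,  u[19] = 41.
Since u[19] = u[1] = 41, the sequence is periodic with period 18.
The value 11 first appears (with k ≥ 2) at u[9].

9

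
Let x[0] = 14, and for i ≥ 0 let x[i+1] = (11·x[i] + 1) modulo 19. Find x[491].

15

We have x[0] = 14,  x[1] = 3,  x[2] = 15,  x[3] = 14.
The sequence repeats with period 3.
So x[491] = x[0 + ((491-0) mod 3)] = x[2] = 15.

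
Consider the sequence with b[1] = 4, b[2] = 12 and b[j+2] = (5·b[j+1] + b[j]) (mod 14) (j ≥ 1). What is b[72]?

Listing terms: b[1] = 4,  b[2] = 12,  b[3] = 8,  b[4] = 10,  b[5] = 2,  b[6] = 6,  b[7] = 4,  b[8] = 12.
The sequence repeats with period 6.
(72 - 1) mod 6 = 5, so b[72] = b[6] = 6.

6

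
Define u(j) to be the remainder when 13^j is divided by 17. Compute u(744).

We have u(1) = 13,  u(2) = 16,  u(3) = 4,  u(4) = 1,  u(5) = 13.
The sequence repeats with period 4.
So u(744) = u(1 + ((744-1) mod 4)) = u(4) = 1.

1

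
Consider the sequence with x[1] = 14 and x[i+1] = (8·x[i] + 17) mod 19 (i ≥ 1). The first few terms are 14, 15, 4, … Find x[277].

x[1] = 14,  x[2] = 15,  x[3] = 4,  x[4] = 11,  x[5] = 10,  x[6] = 2,  x[7] = 14.
Since x[7] = x[1] = 14, the sequence is periodic with period 6.
So x[277] = x[1 + ((277-1) mod 6)] = x[1] = 14.

14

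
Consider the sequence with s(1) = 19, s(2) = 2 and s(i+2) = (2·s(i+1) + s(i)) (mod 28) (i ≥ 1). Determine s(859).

19

We have s(1) = 19; s(2) = 2; s(3) = 23; s(4) = 20; s(5) = 7; s(6) = 6; s(7) = 19; s(8) = 16; s(9) = 23; s(10) = 6; s(11) = 7; s(12) = 20; s(13) = 19; s(14) = 2.
Since (s(13), s(14)) = (s(1), s(2)) = (19, 2) (two consecutive terms determine the rest), the sequence is periodic with period 12.
(859 - 1) mod 12 = 6, so s(859) = s(7) = 19.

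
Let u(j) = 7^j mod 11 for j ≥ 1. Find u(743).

u(1) = 7,  u(2) = 5,  u(3) = 2,  u(4) = 3,  u(5) = 10,  u(6) = 4,  u(7) = 6,  u(8) = 9,  u(9) = 8,  u(10) = 1,  u(11) = 7.
Since u(11) = u(1) = 7, the sequence is periodic with period 10.
So u(743) = u(1 + ((743-1) mod 10)) = u(3) = 2.

2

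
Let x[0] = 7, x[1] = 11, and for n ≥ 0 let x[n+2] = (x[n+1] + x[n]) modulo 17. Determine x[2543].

9

Listing terms: x[0] = 7, x[1] = 11, x[2] = 1, x[3] = 12, x[4] = 13, x[5] = 8, x[6] = 4, x[7] = 12, x[8] = 16, x[9] = 11, x[10] = 10, x[11] = 4, x[12] = 14, x[13] = 1, x[14] = 15, x[15] = 16, x[16] = 14, x[17] = 13, x[18] = 10, x[19] = 6, x[20] = 16, x[21] = 5, x[22] = 4, x[23] = 9, x[24] = 13, x[25] = 5, x[26] = 1, x[27] = 6, x[28] = 7, x[29] = 13, x[30] = 3, x[31] = 16, x[32] = 2, x[33] = 1, x[34] = 3, x[35] = 4, x[36] = 7, x[37] = 11.
The sequence repeats with period 36.
So x[2543] = x[0 + ((2543-0) mod 36)] = x[23] = 9.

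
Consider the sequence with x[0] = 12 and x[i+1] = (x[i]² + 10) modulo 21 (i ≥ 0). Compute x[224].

Computing terms: x[0] = 12, x[1] = 7, x[2] = 17, x[3] = 5, x[4] = 14, x[5] = 17.
Since x[5] = x[2] = 17, the sequence is eventually periodic: after a pre-period of length 2 it cycles with period 3.
For i ≥ 2, x[i] depends only on (i - 2) mod 3. (224 - 2) mod 3 = 0, so x[224] = x[2] = 17.

17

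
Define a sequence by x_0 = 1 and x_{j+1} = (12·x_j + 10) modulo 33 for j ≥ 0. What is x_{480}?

16

x_0 = 1; x_1 = 22; x_2 = 10; x_3 = 31; x_4 = 19; x_5 = 7; x_6 = 28; x_7 = 16; x_8 = 4; x_9 = 25; x_{10} = 13; x_{11} = 1.
The sequence repeats with period 11.
So x_{480} = x_{0 + ((480-0) mod 11)} = x_7 = 16.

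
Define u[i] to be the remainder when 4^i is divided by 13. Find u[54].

We have u[1] = 4, u[2] = 3, u[3] = 12, u[4] = 9, u[5] = 10, u[6] = 1, u[7] = 4.
The sequence repeats with period 6.
(54 - 1) mod 6 = 5, so u[54] = u[6] = 1.

1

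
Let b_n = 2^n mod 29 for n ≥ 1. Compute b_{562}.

We have b_1 = 2,  b_2 = 4,  b_3 = 8,  b_4 = 16,  b_5 = 3,  b_6 = 6,  b_7 = 12,  b_8 = 24,  b_9 = 19,  b_{10} = 9,  b_{11} = 18,  b_{12} = 7,  b_{13} = 14,  b_{14} = 28,  b_{15} = 27,  b_{16} = 25,  b_{17} = 21,  b_{18} = 13,  b_{19} = 26,  b_{20} = 23,  b_{21} = 17,  b_{22} = 5,  b_{23} = 10,  b_{24} = 20,  b_{25} = 11,  b_{26} = 22,  b_{27} = 15,  b_{28} = 1,  b_{29} = 2.
Since b_{29} = b_1 = 2, the sequence is periodic with period 28.
So b_{562} = b_{1 + ((562-1) mod 28)} = b_2 = 4.

4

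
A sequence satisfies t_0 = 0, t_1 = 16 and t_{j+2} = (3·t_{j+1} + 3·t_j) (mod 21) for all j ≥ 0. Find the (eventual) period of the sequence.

Listing terms: t_0 = 0,  t_1 = 16,  t_2 = 6,  t_3 = 3,  t_4 = 6,  t_5 = 6,  t_6 = 15,  t_7 = 0,  t_8 = 3,  t_9 = 9,  t_{10} = 15,  t_{11} = 9,  t_{12} = 9,  t_{13} = 12,  t_{14} = 0,  t_{15} = 15,  t_{16} = 3,  t_{17} = 12,  t_{18} = 3,  t_{19} = 3,  t_{20} = 18,  t_{21} = 0,  t_{22} = 12,  t_{23} = 15,  t_{24} = 18,  t_{25} = 15,  t_{26} = 15,  t_{27} = 6,  t_{28} = 0,  t_{29} = 18,  t_{30} = 12,  t_{31} = 6,  t_{32} = 12,  t_{33} = 12,  t_{34} = 9,  t_{35} = 0,  t_{36} = 6,  t_{37} = 18,  t_{38} = 9,  t_{39} = 18,  t_{40} = 18,  t_{41} = 3,  t_{42} = 0,  t_{43} = 9,  t_{44} = 6,  t_{45} = 3.
Since (t_{44}, t_{45}) = (t_2, t_3) = (6, 3) (two consecutive terms determine the rest), the sequence is eventually periodic: after a pre-period of length 2 it cycles with period 42.

42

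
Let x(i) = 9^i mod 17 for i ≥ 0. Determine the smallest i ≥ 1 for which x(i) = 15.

3

We have x(0) = 1, x(1) = 9, x(2) = 13, x(3) = 15, x(4) = 16, x(5) = 8, x(6) = 4, x(7) = 2, x(8) = 1.
Since x(8) = x(0) = 1, the sequence is periodic with period 8.
The value 15 first appears (with i ≥ 1) at x(3).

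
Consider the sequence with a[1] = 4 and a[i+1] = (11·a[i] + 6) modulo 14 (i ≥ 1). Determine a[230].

8

We have a[1] = 4,  a[2] = 8,  a[3] = 10,  a[4] = 4.
Since a[4] = a[1] = 4, the sequence is periodic with period 3.
So a[230] = a[1 + ((230-1) mod 3)] = a[2] = 8.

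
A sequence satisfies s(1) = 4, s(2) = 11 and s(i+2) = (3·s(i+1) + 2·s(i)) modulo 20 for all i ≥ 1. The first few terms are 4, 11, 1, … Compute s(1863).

Listing terms: s(1) = 4, s(2) = 11, s(3) = 1, s(4) = 5, s(5) = 17, s(6) = 1, s(7) = 17, s(8) = 13, s(9) = 13, s(10) = 5, s(11) = 1, s(12) = 13, s(13) = 1, s(14) = 9, s(15) = 9, s(16) = 5, s(17) = 13, s(18) = 9, s(19) = 13, s(20) = 17, s(21) = 17, s(22) = 5, s(23) = 9, s(24) = 17, s(25) = 9, s(26) = 1, s(27) = 1, s(28) = 5.
Since (s(27), s(28)) = (s(3), s(4)) = (1, 5) (two consecutive terms determine the rest), the sequence is eventually periodic: after a pre-period of length 2 it cycles with period 24.
For i ≥ 3, s(i) depends only on (i - 3) mod 24. (1863 - 3) mod 24 = 12, so s(1863) = s(15) = 9.

9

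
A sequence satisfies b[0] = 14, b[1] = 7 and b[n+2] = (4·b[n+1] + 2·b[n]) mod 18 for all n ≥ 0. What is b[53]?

We have b[0] = 14; b[1] = 7; b[2] = 2; b[3] = 4; b[4] = 2; b[5] = 16; b[6] = 14; b[7] = 16; b[8] = 2; b[9] = 4.
Since (b[8], b[9]) = (b[2], b[3]) = (2, 4) (two consecutive terms determine the rest), the sequence is eventually periodic: after a pre-period of length 2 it cycles with period 6.
For n ≥ 2, b[n] depends only on (n - 2) mod 6. (53 - 2) mod 6 = 3, so b[53] = b[5] = 16.

16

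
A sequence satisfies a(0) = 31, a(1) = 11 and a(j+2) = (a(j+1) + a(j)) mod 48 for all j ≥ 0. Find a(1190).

42

Computing terms: a(0) = 31,  a(1) = 11,  a(2) = 42,  a(3) = 5,  a(4) = 47,  a(5) = 4,  a(6) = 3,  a(7) = 7,  a(8) = 10,  a(9) = 17,  a(10) = 27,  a(11) = 44,  a(12) = 23,  a(13) = 19,  a(14) = 42,  a(15) = 13,  a(16) = 7,  a(17) = 20,  a(18) = 27,  a(19) = 47,  a(20) = 26,  a(21) = 25,  a(22) = 3,  a(23) = 28,  a(24) = 31,  a(25) = 11.
Since (a(24), a(25)) = (a(0), a(1)) = (31, 11) (two consecutive terms determine the rest), the sequence is periodic with period 24.
So a(1190) = a(0 + ((1190-0) mod 24)) = a(14) = 42.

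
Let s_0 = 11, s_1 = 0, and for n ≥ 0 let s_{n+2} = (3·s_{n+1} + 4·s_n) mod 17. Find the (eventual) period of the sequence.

s_0 = 11, s_1 = 0, s_2 = 10, s_3 = 13, s_4 = 11, s_5 = 0.
The sequence repeats with period 4.

4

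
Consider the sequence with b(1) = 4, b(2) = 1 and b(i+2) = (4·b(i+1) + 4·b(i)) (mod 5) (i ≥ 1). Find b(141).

0

b(1) = 4,  b(2) = 1,  b(3) = 0,  b(4) = 4,  b(5) = 1.
Since (b(4), b(5)) = (b(1), b(2)) = (4, 1) (two consecutive terms determine the rest), the sequence is periodic with period 3.
So b(141) = b(1 + ((141-1) mod 3)) = b(3) = 0.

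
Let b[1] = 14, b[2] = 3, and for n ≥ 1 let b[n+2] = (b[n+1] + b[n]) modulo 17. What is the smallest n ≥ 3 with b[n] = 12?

11

Computing terms: b[1] = 14, b[2] = 3, b[3] = 0, b[4] = 3, b[5] = 3, b[6] = 6, b[7] = 9, b[8] = 15, b[9] = 7, b[10] = 5, b[11] = 12, b[12] = 0, b[13] = 12, b[14] = 12, b[15] = 7, b[16] = 2, b[17] = 9, b[18] = 11, b[19] = 3, b[20] = 14, b[21] = 0, b[22] = 14, b[23] = 14, b[24] = 11, b[25] = 8, b[26] = 2, b[27] = 10, b[28] = 12, b[29] = 5, b[30] = 0, b[31] = 5, b[32] = 5, b[33] = 10, b[34] = 15, b[35] = 8, b[36] = 6, b[37] = 14, b[38] = 3.
Since (b[37], b[38]) = (b[1], b[2]) = (14, 3) (two consecutive terms determine the rest), the sequence is periodic with period 36.
The value 12 first appears (with n ≥ 3) at b[11].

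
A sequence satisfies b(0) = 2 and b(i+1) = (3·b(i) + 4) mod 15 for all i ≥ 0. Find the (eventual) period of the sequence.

Listing terms: b(0) = 2, b(1) = 10, b(2) = 4, b(3) = 1, b(4) = 7, b(5) = 10.
Since b(5) = b(1) = 10, the sequence is eventually periodic: after a pre-period of length 1 it cycles with period 4.

4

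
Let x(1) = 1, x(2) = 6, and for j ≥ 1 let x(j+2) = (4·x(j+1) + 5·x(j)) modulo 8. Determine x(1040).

2

Computing terms: x(1) = 1, x(2) = 6, x(3) = 5, x(4) = 2, x(5) = 1, x(6) = 6.
Since (x(5), x(6)) = (x(1), x(2)) = (1, 6) (two consecutive terms determine the rest), the sequence is periodic with period 4.
So x(1040) = x(1 + ((1040-1) mod 4)) = x(4) = 2.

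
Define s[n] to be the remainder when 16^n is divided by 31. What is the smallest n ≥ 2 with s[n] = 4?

Computing terms: s[1] = 16; s[2] = 8; s[3] = 4; s[4] = 2; s[5] = 1; s[6] = 16.
Since s[6] = s[1] = 16, the sequence is periodic with period 5.
The value 4 first appears (with n ≥ 2) at s[3].

3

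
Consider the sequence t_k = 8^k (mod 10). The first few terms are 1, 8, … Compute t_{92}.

We have t_0 = 1,  t_1 = 8,  t_2 = 4,  t_3 = 2,  t_4 = 6,  t_5 = 8.
Since t_5 = t_1 = 8, the sequence is eventually periodic: after a pre-period of length 1 it cycles with period 4.
For k ≥ 1, t_k depends only on (k - 1) mod 4. (92 - 1) mod 4 = 3, so t_{92} = t_4 = 6.

6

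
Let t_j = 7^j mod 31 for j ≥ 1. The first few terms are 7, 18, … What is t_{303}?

2

We have t_1 = 7; t_2 = 18; t_3 = 2; t_4 = 14; t_5 = 5; t_6 = 4; t_7 = 28; t_8 = 10; t_9 = 8; t_{10} = 25; t_{11} = 20; t_{12} = 16; t_{13} = 19; t_{14} = 9; t_{15} = 1; t_{16} = 7.
Since t_{16} = t_1 = 7, the sequence is periodic with period 15.
(303 - 1) mod 15 = 2, so t_{303} = t_3 = 2.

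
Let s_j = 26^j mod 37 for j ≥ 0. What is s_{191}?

Computing terms: s_0 = 1, s_1 = 26, s_2 = 10, s_3 = 1.
The sequence repeats with period 3.
So s_{191} = s_{0 + ((191-0) mod 3)} = s_2 = 10.

10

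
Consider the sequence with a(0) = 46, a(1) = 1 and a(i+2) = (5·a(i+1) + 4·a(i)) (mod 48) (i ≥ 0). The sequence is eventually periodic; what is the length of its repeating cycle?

8

a(0) = 46,  a(1) = 1,  a(2) = 45,  a(3) = 37,  a(4) = 29,  a(5) = 5,  a(6) = 45,  a(7) = 5,  a(8) = 13,  a(9) = 37,  a(10) = 45,  a(11) = 37.
Since (a(10), a(11)) = (a(2), a(3)) = (45, 37) (two consecutive terms determine the rest), the sequence is eventually periodic: after a pre-period of length 2 it cycles with period 8.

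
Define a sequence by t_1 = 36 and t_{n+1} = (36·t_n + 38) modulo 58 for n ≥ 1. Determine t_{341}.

We have t_1 = 36, t_2 = 0, t_3 = 38, t_4 = 14, t_5 = 20, t_6 = 4, t_7 = 8, t_8 = 36.
The sequence repeats with period 7.
(341 - 1) mod 7 = 4, so t_{341} = t_5 = 20.

20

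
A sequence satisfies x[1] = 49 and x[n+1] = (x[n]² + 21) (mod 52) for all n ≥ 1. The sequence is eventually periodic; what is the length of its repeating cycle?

6

x[1] = 49; x[2] = 30; x[3] = 37; x[4] = 38; x[5] = 9; x[6] = 50; x[7] = 25; x[8] = 22; x[9] = 37.
Since x[9] = x[3] = 37, the sequence is eventually periodic: after a pre-period of length 2 it cycles with period 6.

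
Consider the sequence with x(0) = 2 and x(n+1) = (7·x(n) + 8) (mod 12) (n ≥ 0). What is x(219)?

2

We have x(0) = 2, x(1) = 10, x(2) = 6, x(3) = 2.
The sequence repeats with period 3.
(219 - 0) mod 3 = 0, so x(219) = x(0) = 2.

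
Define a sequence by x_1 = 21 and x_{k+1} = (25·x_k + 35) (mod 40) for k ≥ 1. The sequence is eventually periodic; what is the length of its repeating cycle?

Computing terms: x_1 = 21, x_2 = 0, x_3 = 35, x_4 = 30, x_5 = 25, x_6 = 20, x_7 = 15, x_8 = 10, x_9 = 5, x_{10} = 0.
Since x_{10} = x_2 = 0, the sequence is eventually periodic: after a pre-period of length 1 it cycles with period 8.

8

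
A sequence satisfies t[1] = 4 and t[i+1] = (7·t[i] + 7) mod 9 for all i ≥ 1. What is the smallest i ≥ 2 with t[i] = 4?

10

We have t[1] = 4, t[2] = 8, t[3] = 0, t[4] = 7, t[5] = 2, t[6] = 3, t[7] = 1, t[8] = 5, t[9] = 6, t[10] = 4.
Since t[10] = t[1] = 4, the sequence is periodic with period 9.
The value 4 next appears (with i ≥ 2) at t[10].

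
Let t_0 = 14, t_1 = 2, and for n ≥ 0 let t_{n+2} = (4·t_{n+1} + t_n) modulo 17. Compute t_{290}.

Computing terms: t_0 = 14,  t_1 = 2,  t_2 = 5,  t_3 = 5,  t_4 = 8,  t_5 = 3,  t_6 = 3,  t_7 = 15,  t_8 = 12,  t_9 = 12,  t_{10} = 9,  t_{11} = 14,  t_{12} = 14,  t_{13} = 2.
Since (t_{12}, t_{13}) = (t_0, t_1) = (14, 2) (two consecutive terms determine the rest), the sequence is periodic with period 12.
So t_{290} = t_{0 + ((290-0) mod 12)} = t_2 = 5.

5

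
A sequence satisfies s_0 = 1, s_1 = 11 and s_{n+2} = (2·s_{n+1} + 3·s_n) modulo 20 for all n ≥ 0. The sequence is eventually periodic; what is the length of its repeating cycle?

Listing terms: s_0 = 1; s_1 = 11; s_2 = 5; s_3 = 3; s_4 = 1; s_5 = 11.
Since (s_4, s_5) = (s_0, s_1) = (1, 11) (two consecutive terms determine the rest), the sequence is periodic with period 4.

4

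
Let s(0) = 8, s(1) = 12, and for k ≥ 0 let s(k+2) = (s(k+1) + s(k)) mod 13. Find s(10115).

Computing terms: s(0) = 8, s(1) = 12, s(2) = 7, s(3) = 6, s(4) = 0, s(5) = 6, s(6) = 6, s(7) = 12, s(8) = 5, s(9) = 4, s(10) = 9, s(11) = 0, s(12) = 9, s(13) = 9, s(14) = 5, s(15) = 1, s(16) = 6, s(17) = 7, s(18) = 0, s(19) = 7, s(20) = 7, s(21) = 1, s(22) = 8, s(23) = 9, s(24) = 4, s(25) = 0, s(26) = 4, s(27) = 4, s(28) = 8, s(29) = 12.
Since (s(28), s(29)) = (s(0), s(1)) = (8, 12) (two consecutive terms determine the rest), the sequence is periodic with period 28.
So s(10115) = s(0 + ((10115-0) mod 28)) = s(7) = 12.

12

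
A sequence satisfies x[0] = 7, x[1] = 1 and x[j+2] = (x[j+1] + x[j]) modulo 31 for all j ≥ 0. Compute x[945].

25

x[0] = 7; x[1] = 1; x[2] = 8; x[3] = 9; x[4] = 17; x[5] = 26; x[6] = 12; x[7] = 7; x[8] = 19; x[9] = 26; x[10] = 14; x[11] = 9; x[12] = 23; x[13] = 1; x[14] = 24; x[15] = 25; x[16] = 18; x[17] = 12; x[18] = 30; x[19] = 11; x[20] = 10; x[21] = 21; x[22] = 0; x[23] = 21; x[24] = 21; x[25] = 11; x[26] = 1; x[27] = 12; x[28] = 13; x[29] = 25; x[30] = 7; x[31] = 1.
The sequence repeats with period 30.
(945 - 0) mod 30 = 15, so x[945] = x[15] = 25.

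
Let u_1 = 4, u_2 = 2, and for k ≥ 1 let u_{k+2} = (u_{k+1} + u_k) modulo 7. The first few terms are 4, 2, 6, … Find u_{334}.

6

Computing terms: u_1 = 4,  u_2 = 2,  u_3 = 6,  u_4 = 1,  u_5 = 0,  u_6 = 1,  u_7 = 1,  u_8 = 2,  u_9 = 3,  u_{10} = 5,  u_{11} = 1,  u_{12} = 6,  u_{13} = 0,  u_{14} = 6,  u_{15} = 6,  u_{16} = 5,  u_{17} = 4,  u_{18} = 2.
The sequence repeats with period 16.
(334 - 1) mod 16 = 13, so u_{334} = u_{14} = 6.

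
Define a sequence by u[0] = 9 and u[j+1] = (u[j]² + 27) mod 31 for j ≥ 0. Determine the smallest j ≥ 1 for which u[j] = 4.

We have u[0] = 9; u[1] = 15; u[2] = 4; u[3] = 12; u[4] = 16; u[5] = 4.
Since u[5] = u[2] = 4, the sequence is eventually periodic: after a pre-period of length 2 it cycles with period 3.
The value 4 first appears (with j ≥ 1) at u[2].

2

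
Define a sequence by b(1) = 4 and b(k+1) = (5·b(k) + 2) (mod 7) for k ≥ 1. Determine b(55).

4

Listing terms: b(1) = 4; b(2) = 1; b(3) = 0; b(4) = 2; b(5) = 5; b(6) = 6; b(7) = 4.
Since b(7) = b(1) = 4, the sequence is periodic with period 6.
(55 - 1) mod 6 = 0, so b(55) = b(1) = 4.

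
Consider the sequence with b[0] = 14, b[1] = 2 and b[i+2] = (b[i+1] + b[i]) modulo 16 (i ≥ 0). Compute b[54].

b[0] = 14,  b[1] = 2,  b[2] = 0,  b[3] = 2,  b[4] = 2,  b[5] = 4,  b[6] = 6,  b[7] = 10,  b[8] = 0,  b[9] = 10,  b[10] = 10,  b[11] = 4,  b[12] = 14,  b[13] = 2.
The sequence repeats with period 12.
(54 - 0) mod 12 = 6, so b[54] = b[6] = 6.

6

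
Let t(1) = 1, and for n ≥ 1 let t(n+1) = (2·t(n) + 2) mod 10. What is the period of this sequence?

We have t(1) = 1,  t(2) = 4,  t(3) = 0,  t(4) = 2,  t(5) = 6,  t(6) = 4.
Since t(6) = t(2) = 4, the sequence is eventually periodic: after a pre-period of length 1 it cycles with period 4.

4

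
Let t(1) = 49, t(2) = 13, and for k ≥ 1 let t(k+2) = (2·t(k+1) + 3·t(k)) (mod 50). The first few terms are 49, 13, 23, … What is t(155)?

3

t(1) = 49,  t(2) = 13,  t(3) = 23,  t(4) = 35,  t(5) = 39,  t(6) = 33,  t(7) = 33,  t(8) = 15,  t(9) = 29,  t(10) = 3,  t(11) = 43,  t(12) = 45,  t(13) = 19,  t(14) = 23,  t(15) = 3,  t(16) = 25,  t(17) = 9,  t(18) = 43,  t(19) = 13,  t(20) = 5,  t(21) = 49,  t(22) = 13.
The sequence repeats with period 20.
(155 - 1) mod 20 = 14, so t(155) = t(15) = 3.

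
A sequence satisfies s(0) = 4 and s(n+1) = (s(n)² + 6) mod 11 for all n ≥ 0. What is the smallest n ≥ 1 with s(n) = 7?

s(0) = 4; s(1) = 0; s(2) = 6; s(3) = 9; s(4) = 10; s(5) = 7; s(6) = 0.
Since s(6) = s(1) = 0, the sequence is eventually periodic: after a pre-period of length 1 it cycles with period 5.
The value 7 first appears (with n ≥ 1) at s(5).

5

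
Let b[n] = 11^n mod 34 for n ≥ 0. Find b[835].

5

Computing terms: b[0] = 1; b[1] = 11; b[2] = 19; b[3] = 5; b[4] = 21; b[5] = 27; b[6] = 25; b[7] = 3; b[8] = 33; b[9] = 23; b[10] = 15; b[11] = 29; b[12] = 13; b[13] = 7; b[14] = 9; b[15] = 31; b[16] = 1.
Since b[16] = b[0] = 1, the sequence is periodic with period 16.
(835 - 0) mod 16 = 3, so b[835] = b[3] = 5.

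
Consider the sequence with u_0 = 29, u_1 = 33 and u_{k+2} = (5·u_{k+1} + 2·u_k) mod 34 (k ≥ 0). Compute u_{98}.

19

Computing terms: u_0 = 29,  u_1 = 33,  u_2 = 19,  u_3 = 25,  u_4 = 27,  u_5 = 15,  u_6 = 27,  u_7 = 29,  u_8 = 29,  u_9 = 33.
Since (u_8, u_9) = (u_0, u_1) = (29, 33) (two consecutive terms determine the rest), the sequence is periodic with period 8.
(98 - 0) mod 8 = 2, so u_{98} = u_2 = 19.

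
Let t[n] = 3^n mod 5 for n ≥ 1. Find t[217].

Computing terms: t[1] = 3,  t[2] = 4,  t[3] = 2,  t[4] = 1,  t[5] = 3.
Since t[5] = t[1] = 3, the sequence is periodic with period 4.
(217 - 1) mod 4 = 0, so t[217] = t[1] = 3.

3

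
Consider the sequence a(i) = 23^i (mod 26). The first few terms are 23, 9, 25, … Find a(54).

Listing terms: a(1) = 23; a(2) = 9; a(3) = 25; a(4) = 3; a(5) = 17; a(6) = 1; a(7) = 23.
The sequence repeats with period 6.
So a(54) = a(1 + ((54-1) mod 6)) = a(6) = 1.

1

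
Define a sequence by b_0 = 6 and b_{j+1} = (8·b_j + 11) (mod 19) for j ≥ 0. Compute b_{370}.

We have b_0 = 6,  b_1 = 2,  b_2 = 8,  b_3 = 18,  b_4 = 3,  b_5 = 16,  b_6 = 6.
The sequence repeats with period 6.
So b_{370} = b_{0 + ((370-0) mod 6)} = b_4 = 3.

3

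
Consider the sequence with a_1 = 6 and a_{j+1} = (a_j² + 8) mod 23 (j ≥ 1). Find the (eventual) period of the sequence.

We have a_1 = 6,  a_2 = 21,  a_3 = 12,  a_4 = 14,  a_5 = 20,  a_6 = 17,  a_7 = 21.
Since a_7 = a_2 = 21, the sequence is eventually periodic: after a pre-period of length 1 it cycles with period 5.

5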